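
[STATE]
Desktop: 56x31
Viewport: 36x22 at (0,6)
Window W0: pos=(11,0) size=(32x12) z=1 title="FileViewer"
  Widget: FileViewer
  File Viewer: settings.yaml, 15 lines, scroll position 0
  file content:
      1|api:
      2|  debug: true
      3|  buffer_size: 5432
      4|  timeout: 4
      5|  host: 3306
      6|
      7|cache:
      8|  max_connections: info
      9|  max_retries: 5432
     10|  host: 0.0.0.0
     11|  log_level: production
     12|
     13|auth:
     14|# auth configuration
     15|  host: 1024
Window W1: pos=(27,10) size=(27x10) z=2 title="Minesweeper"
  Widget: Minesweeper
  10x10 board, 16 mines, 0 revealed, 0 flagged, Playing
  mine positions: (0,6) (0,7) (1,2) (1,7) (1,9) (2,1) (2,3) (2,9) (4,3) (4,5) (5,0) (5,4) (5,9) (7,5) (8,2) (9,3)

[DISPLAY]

           ┃  timeout: 4            
           ┃  host: 3306            
           ┃                        
           ┃cache:                  
           ┃  max_connectio┏━━━━━━━━
           ┗━━━━━━━━━━━━━━━┃ Mineswe
                           ┠────────
                           ┃■■■■■■■■
                           ┃■■■■■■■■
                           ┃■■■■■■■■
                           ┃■■■■■■■■
                           ┃■■■■■■■■
                           ┃■■■■■■■■
                           ┗━━━━━━━━
                                    
                                    
                                    
                                    
                                    
                                    
                                    
                                    


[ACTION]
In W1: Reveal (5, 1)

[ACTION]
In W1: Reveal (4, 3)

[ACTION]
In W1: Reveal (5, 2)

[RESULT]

           ┃  timeout: 4            
           ┃  host: 3306            
           ┃                        
           ┃cache:                  
           ┃  max_connectio┏━━━━━━━━
           ┗━━━━━━━━━━━━━━━┃ Mineswe
                           ┠────────
                           ┃■■■■■■✹✹
                           ┃■■✹■■■■✹
                           ┃■✹■✹■■■■
                           ┃■■■■■■■■
                           ┃■■■✹■✹■■
                           ┃✹1■■✹■■■
                           ┗━━━━━━━━
                                    
                                    
                                    
                                    
                                    
                                    
                                    
                                    


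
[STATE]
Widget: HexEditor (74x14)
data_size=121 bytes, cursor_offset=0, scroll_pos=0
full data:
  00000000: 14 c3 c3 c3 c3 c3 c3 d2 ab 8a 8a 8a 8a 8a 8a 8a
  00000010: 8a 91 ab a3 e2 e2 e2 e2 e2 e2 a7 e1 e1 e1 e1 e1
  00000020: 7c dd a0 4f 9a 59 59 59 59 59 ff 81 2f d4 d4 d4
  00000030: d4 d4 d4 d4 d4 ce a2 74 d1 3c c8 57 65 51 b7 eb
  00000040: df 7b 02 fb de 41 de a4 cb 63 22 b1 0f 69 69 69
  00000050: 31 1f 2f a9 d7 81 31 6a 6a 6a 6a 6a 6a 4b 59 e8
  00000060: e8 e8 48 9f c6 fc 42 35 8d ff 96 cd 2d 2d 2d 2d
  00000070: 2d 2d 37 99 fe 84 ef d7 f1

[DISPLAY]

00000000  14 c3 c3 c3 c3 c3 c3 d2  ab 8a 8a 8a 8a 8a 8a 8a  |.............
00000010  8a 91 ab a3 e2 e2 e2 e2  e2 e2 a7 e1 e1 e1 e1 e1  |.............
00000020  7c dd a0 4f 9a 59 59 59  59 59 ff 81 2f d4 d4 d4  ||..O.YYYYY../
00000030  d4 d4 d4 d4 d4 ce a2 74  d1 3c c8 57 65 51 b7 eb  |.......t.<.We
00000040  df 7b 02 fb de 41 de a4  cb 63 22 b1 0f 69 69 69  |.{...A...c"..
00000050  31 1f 2f a9 d7 81 31 6a  6a 6a 6a 6a 6a 4b 59 e8  |1./...1jjjjjj
00000060  e8 e8 48 9f c6 fc 42 35  8d ff 96 cd 2d 2d 2d 2d  |..H...B5....-
00000070  2d 2d 37 99 fe 84 ef d7  f1                       |--7......    
                                                                          
                                                                          
                                                                          
                                                                          
                                                                          
                                                                          


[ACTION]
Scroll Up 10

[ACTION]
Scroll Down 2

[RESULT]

00000020  7c dd a0 4f 9a 59 59 59  59 59 ff 81 2f d4 d4 d4  ||..O.YYYYY../
00000030  d4 d4 d4 d4 d4 ce a2 74  d1 3c c8 57 65 51 b7 eb  |.......t.<.We
00000040  df 7b 02 fb de 41 de a4  cb 63 22 b1 0f 69 69 69  |.{...A...c"..
00000050  31 1f 2f a9 d7 81 31 6a  6a 6a 6a 6a 6a 4b 59 e8  |1./...1jjjjjj
00000060  e8 e8 48 9f c6 fc 42 35  8d ff 96 cd 2d 2d 2d 2d  |..H...B5....-
00000070  2d 2d 37 99 fe 84 ef d7  f1                       |--7......    
                                                                          
                                                                          
                                                                          
                                                                          
                                                                          
                                                                          
                                                                          
                                                                          


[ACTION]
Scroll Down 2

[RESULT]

00000040  df 7b 02 fb de 41 de a4  cb 63 22 b1 0f 69 69 69  |.{...A...c"..
00000050  31 1f 2f a9 d7 81 31 6a  6a 6a 6a 6a 6a 4b 59 e8  |1./...1jjjjjj
00000060  e8 e8 48 9f c6 fc 42 35  8d ff 96 cd 2d 2d 2d 2d  |..H...B5....-
00000070  2d 2d 37 99 fe 84 ef d7  f1                       |--7......    
                                                                          
                                                                          
                                                                          
                                                                          
                                                                          
                                                                          
                                                                          
                                                                          
                                                                          
                                                                          


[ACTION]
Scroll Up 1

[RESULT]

00000030  d4 d4 d4 d4 d4 ce a2 74  d1 3c c8 57 65 51 b7 eb  |.......t.<.We
00000040  df 7b 02 fb de 41 de a4  cb 63 22 b1 0f 69 69 69  |.{...A...c"..
00000050  31 1f 2f a9 d7 81 31 6a  6a 6a 6a 6a 6a 4b 59 e8  |1./...1jjjjjj
00000060  e8 e8 48 9f c6 fc 42 35  8d ff 96 cd 2d 2d 2d 2d  |..H...B5....-
00000070  2d 2d 37 99 fe 84 ef d7  f1                       |--7......    
                                                                          
                                                                          
                                                                          
                                                                          
                                                                          
                                                                          
                                                                          
                                                                          
                                                                          


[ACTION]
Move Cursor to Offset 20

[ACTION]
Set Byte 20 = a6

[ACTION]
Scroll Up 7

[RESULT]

00000000  14 c3 c3 c3 c3 c3 c3 d2  ab 8a 8a 8a 8a 8a 8a 8a  |.............
00000010  8a 91 ab a3 A6 e2 e2 e2  e2 e2 a7 e1 e1 e1 e1 e1  |.............
00000020  7c dd a0 4f 9a 59 59 59  59 59 ff 81 2f d4 d4 d4  ||..O.YYYYY../
00000030  d4 d4 d4 d4 d4 ce a2 74  d1 3c c8 57 65 51 b7 eb  |.......t.<.We
00000040  df 7b 02 fb de 41 de a4  cb 63 22 b1 0f 69 69 69  |.{...A...c"..
00000050  31 1f 2f a9 d7 81 31 6a  6a 6a 6a 6a 6a 4b 59 e8  |1./...1jjjjjj
00000060  e8 e8 48 9f c6 fc 42 35  8d ff 96 cd 2d 2d 2d 2d  |..H...B5....-
00000070  2d 2d 37 99 fe 84 ef d7  f1                       |--7......    
                                                                          
                                                                          
                                                                          
                                                                          
                                                                          
                                                                          


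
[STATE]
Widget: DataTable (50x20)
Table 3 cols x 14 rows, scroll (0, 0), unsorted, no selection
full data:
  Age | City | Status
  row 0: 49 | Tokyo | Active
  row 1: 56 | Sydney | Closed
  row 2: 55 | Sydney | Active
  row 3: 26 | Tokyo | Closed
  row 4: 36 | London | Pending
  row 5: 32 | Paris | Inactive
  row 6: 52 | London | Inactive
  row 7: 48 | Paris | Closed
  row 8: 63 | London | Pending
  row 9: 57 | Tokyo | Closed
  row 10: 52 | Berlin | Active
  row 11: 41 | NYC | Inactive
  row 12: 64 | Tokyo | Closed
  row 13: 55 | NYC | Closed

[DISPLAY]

Age│City  │Status                                 
───┼──────┼────────                               
49 │Tokyo │Active                                 
56 │Sydney│Closed                                 
55 │Sydney│Active                                 
26 │Tokyo │Closed                                 
36 │London│Pending                                
32 │Paris │Inactive                               
52 │London│Inactive                               
48 │Paris │Closed                                 
63 │London│Pending                                
57 │Tokyo │Closed                                 
52 │Berlin│Active                                 
41 │NYC   │Inactive                               
64 │Tokyo │Closed                                 
55 │NYC   │Closed                                 
                                                  
                                                  
                                                  
                                                  


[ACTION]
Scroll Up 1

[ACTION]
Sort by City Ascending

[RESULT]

Age│City ▲│Status                                 
───┼──────┼────────                               
52 │Berlin│Active                                 
36 │London│Pending                                
52 │London│Inactive                               
63 │London│Pending                                
41 │NYC   │Inactive                               
55 │NYC   │Closed                                 
32 │Paris │Inactive                               
48 │Paris │Closed                                 
56 │Sydney│Closed                                 
55 │Sydney│Active                                 
49 │Tokyo │Active                                 
26 │Tokyo │Closed                                 
57 │Tokyo │Closed                                 
64 │Tokyo │Closed                                 
                                                  
                                                  
                                                  
                                                  


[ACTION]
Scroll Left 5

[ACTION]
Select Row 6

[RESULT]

Age│City ▲│Status                                 
───┼──────┼────────                               
52 │Berlin│Active                                 
36 │London│Pending                                
52 │London│Inactive                               
63 │London│Pending                                
41 │NYC   │Inactive                               
55 │NYC   │Closed                                 
>2 │Paris │Inactive                               
48 │Paris │Closed                                 
56 │Sydney│Closed                                 
55 │Sydney│Active                                 
49 │Tokyo │Active                                 
26 │Tokyo │Closed                                 
57 │Tokyo │Closed                                 
64 │Tokyo │Closed                                 
                                                  
                                                  
                                                  
                                                  


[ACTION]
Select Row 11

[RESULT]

Age│City ▲│Status                                 
───┼──────┼────────                               
52 │Berlin│Active                                 
36 │London│Pending                                
52 │London│Inactive                               
63 │London│Pending                                
41 │NYC   │Inactive                               
55 │NYC   │Closed                                 
32 │Paris │Inactive                               
48 │Paris │Closed                                 
56 │Sydney│Closed                                 
55 │Sydney│Active                                 
49 │Tokyo │Active                                 
>6 │Tokyo │Closed                                 
57 │Tokyo │Closed                                 
64 │Tokyo │Closed                                 
                                                  
                                                  
                                                  
                                                  


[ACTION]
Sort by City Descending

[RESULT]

Age│City ▼│Status                                 
───┼──────┼────────                               
49 │Tokyo │Active                                 
26 │Tokyo │Closed                                 
57 │Tokyo │Closed                                 
64 │Tokyo │Closed                                 
56 │Sydney│Closed                                 
55 │Sydney│Active                                 
32 │Paris │Inactive                               
48 │Paris │Closed                                 
41 │NYC   │Inactive                               
55 │NYC   │Closed                                 
36 │London│Pending                                
>2 │London│Inactive                               
63 │London│Pending                                
52 │Berlin│Active                                 
                                                  
                                                  
                                                  
                                                  


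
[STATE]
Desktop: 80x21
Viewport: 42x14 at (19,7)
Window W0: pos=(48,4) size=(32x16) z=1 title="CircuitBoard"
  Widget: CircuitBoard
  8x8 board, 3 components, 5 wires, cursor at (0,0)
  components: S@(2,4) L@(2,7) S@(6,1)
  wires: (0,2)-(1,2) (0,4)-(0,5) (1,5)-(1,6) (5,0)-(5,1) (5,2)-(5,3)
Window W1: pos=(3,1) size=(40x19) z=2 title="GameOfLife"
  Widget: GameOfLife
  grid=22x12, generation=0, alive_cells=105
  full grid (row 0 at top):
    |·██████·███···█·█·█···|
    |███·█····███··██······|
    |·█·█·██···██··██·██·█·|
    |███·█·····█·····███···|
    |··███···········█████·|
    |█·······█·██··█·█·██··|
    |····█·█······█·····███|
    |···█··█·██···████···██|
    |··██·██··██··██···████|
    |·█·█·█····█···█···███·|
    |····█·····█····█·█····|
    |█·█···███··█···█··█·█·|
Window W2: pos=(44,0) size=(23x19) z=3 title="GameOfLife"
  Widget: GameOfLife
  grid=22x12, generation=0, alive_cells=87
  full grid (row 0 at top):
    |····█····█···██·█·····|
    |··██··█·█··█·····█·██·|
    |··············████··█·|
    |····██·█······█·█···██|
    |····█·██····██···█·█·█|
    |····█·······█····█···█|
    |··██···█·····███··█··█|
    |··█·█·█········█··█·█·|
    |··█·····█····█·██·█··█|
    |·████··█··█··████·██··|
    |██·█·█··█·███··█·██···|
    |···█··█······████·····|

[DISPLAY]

█·██·█·                ┃ ┃····██·█······█·
·███···                ┃ ┃····█·██····██··
·█████·                ┃ ┃····█·······█···
·█·██··                ┃ ┃··██···█·····███
····███                ┃ ┃··█·█·█········█
██···██                ┃ ┃··█·····█····█·█
···████                ┃ ┃·████··█··█··███
···███·                ┃ ┃██·█·█··█·███··█
█·█····                ┃ ┃···█··█······███
█··█·█·                ┃ ┃                
                       ┃ ┃                
                       ┃ ┗━━━━━━━━━━━━━━━━
━━━━━━━━━━━━━━━━━━━━━━━┛     ┗━━━━━━━━━━━━
                                          


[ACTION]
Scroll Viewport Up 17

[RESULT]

                         ┏━━━━━━━━━━━━━━━━
━━━━━━━━━━━━━━━━━━━━━━━┓ ┃ GameOfLife     
                       ┃ ┠────────────────
───────────────────────┨ ┃Gen: 0          
                       ┃ ┃····█····█···██·
·█·█···                ┃ ┃··██··█·█··█····
█······                ┃ ┃··············██
█·██·█·                ┃ ┃····██·█······█·
·███···                ┃ ┃····█·██····██··
·█████·                ┃ ┃····█·······█···
·█·██··                ┃ ┃··██···█·····███
····███                ┃ ┃··█·█·█········█
██···██                ┃ ┃··█·····█····█·█
···████                ┃ ┃·████··█··█··███


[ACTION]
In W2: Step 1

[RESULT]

                         ┏━━━━━━━━━━━━━━━━
━━━━━━━━━━━━━━━━━━━━━━━┓ ┃ GameOfLife     
                       ┃ ┠────────────────
───────────────────────┨ ┃Gen: 1          
                       ┃ ┃···█············
·█·█···                ┃ ┃···█·········█··
█······                ┃ ┃···█████······█·
█·██·█·                ┃ ┃····██·█······█·
·███···                ┃ ┃···██·██····██··
·█████·                ┃ ┃····████····█···
·█·██··                ┃ ┃··█·██·······███
····███                ┃ ┃·██····█·····█··
██···██                ┃ ┃····██·█·····█··
···████                ┃ ┃█···█··██·█··█··


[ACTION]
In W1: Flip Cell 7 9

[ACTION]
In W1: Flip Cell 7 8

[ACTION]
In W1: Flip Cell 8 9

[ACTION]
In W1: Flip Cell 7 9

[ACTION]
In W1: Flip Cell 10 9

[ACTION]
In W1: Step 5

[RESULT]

                         ┏━━━━━━━━━━━━━━━━
━━━━━━━━━━━━━━━━━━━━━━━┓ ┃ GameOfLife     
                       ┃ ┠────────────────
───────────────────────┨ ┃Gen: 1          
                       ┃ ┃···█············
·······                ┃ ┃···█·········█··
···██··                ┃ ┃···█████······█·
···█·█·                ┃ ┃····██·█······█·
·····██                ┃ ┃···██·██····██··
····█·█                ┃ ┃····████····█···
·█····█                ┃ ┃··█·██·······███
·█··█·█                ┃ ┃·██····█·····█··
·█··██·                ┃ ┃····██·█·····█··
··████·                ┃ ┃█···█··██·█··█··


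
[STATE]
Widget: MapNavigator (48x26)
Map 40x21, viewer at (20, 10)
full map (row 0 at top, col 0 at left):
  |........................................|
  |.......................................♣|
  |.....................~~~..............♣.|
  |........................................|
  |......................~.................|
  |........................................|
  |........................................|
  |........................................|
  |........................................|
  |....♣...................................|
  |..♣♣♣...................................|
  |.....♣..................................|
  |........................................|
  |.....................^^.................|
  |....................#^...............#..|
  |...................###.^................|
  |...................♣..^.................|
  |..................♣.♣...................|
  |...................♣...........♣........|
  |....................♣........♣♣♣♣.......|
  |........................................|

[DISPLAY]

                                                
                                                
                                                
    ........................................    
    .......................................♣    
    .....................~~~..............♣.    
    ........................................    
    ......................~.................    
    ........................................    
    ........................................    
    ........................................    
    ........................................    
    ....♣...................................    
    ..♣♣♣...............@...................    
    .....♣..................................    
    ........................................    
    .....................^^.................    
    ....................#^...............#..    
    ...................###.^................    
    ...................♣..^.................    
    ..................♣.♣...................    
    ...................♣...........♣........    
    ....................♣........♣♣♣♣.......    
    ........................................    
                                                
                                                


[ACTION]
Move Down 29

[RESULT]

    ........................................    
    ........................................    
    ....♣...................................    
    ..♣♣♣...................................    
    .....♣..................................    
    ........................................    
    .....................^^.................    
    ....................#^...............#..    
    ...................###.^................    
    ...................♣..^.................    
    ..................♣.♣...................    
    ...................♣...........♣........    
    ....................♣........♣♣♣♣.......    
    ....................@...................    
                                                
                                                
                                                
                                                
                                                
                                                
                                                
                                                
                                                
                                                
                                                
                                                


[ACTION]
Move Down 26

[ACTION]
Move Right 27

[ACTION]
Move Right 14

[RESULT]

.........................                       
.........................                       
.........................                       
.........................                       
.........................                       
.........................                       
......^^.................                       
.....#^...............#..                       
....###.^................                       
....♣..^.................                       
...♣.♣...................                       
....♣...........♣........                       
.....♣........♣♣♣♣.......                       
........................@                       
                                                
                                                
                                                
                                                
                                                
                                                
                                                
                                                
                                                
                                                
                                                
                                                


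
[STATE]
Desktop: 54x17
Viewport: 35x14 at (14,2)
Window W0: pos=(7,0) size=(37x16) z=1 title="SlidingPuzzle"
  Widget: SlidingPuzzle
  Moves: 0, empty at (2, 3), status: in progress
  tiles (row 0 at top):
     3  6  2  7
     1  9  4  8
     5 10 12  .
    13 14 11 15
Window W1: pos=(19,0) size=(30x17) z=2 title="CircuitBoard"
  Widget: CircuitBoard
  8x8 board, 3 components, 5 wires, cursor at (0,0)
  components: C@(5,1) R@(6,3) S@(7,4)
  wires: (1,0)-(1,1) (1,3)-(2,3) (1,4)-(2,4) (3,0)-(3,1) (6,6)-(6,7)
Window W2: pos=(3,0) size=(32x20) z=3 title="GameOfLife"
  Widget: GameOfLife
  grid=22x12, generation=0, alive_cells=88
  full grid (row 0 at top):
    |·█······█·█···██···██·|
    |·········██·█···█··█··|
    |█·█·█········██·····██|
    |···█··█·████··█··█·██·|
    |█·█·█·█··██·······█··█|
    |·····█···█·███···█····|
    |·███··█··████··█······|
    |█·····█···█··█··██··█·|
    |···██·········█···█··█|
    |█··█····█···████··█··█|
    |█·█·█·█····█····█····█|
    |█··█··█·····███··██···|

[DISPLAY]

────────────────────┨─────────────┨
                    ┃6 7          ┃
█···██···██·        ┃             ┃
█·█···█··█··        ┃             ┃
···██·····██        ┃ ·   ·       ┃
██··█··█·██·        ┃ │   │       ┃
█·······█··█        ┃ ·   ·       ┃
·███···█····        ┃             ┃
███··█······        ┃             ┃
█··█··██··█·        ┃             ┃
····█···█··█        ┃             ┃
··████··█··█        ┃             ┃
·█····█····█        ┃             ┃
··███··██···        ┃             ┃


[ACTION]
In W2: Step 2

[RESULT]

────────────────────┨─────────────┨
                    ┃6 7          ┃
·█·······██·        ┃             ┃
···█·█··██·█        ┃             ┃
·····█··█···        ┃ ·   ·       ┃
·····█······        ┃ │   │       ┃
···█···█··█·        ┃ ·   ·       ┃
···██··█·█··        ┃             ┃
█·█····█····        ┃             ┃
███·█····██·        ┃             ┃
········██·█        ┃             ┃
·█████·····█        ┃             ┃
·█···██·█···        ┃             ┃
··█····█····        ┃             ┃


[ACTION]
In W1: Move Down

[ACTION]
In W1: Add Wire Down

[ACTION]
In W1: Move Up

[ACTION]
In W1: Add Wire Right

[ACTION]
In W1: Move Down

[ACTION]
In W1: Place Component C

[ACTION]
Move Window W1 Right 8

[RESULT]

────────────────────┨──────────────
                    ┃ 4 5 6 7      
·█·······██·        ┃              
···█·█··██·█        ┃              
·····█··█···        ┃      ·   ·   
·····█······        ┃      │   │   
···█···█··█·        ┃      ·   ·   
···██··█·█··        ┃              
█·█····█····        ┃              
███·█····██·        ┃              
········██·█        ┃              
·█████·····█        ┃              
·█···██·█···        ┃              
··█····█····        ┃              


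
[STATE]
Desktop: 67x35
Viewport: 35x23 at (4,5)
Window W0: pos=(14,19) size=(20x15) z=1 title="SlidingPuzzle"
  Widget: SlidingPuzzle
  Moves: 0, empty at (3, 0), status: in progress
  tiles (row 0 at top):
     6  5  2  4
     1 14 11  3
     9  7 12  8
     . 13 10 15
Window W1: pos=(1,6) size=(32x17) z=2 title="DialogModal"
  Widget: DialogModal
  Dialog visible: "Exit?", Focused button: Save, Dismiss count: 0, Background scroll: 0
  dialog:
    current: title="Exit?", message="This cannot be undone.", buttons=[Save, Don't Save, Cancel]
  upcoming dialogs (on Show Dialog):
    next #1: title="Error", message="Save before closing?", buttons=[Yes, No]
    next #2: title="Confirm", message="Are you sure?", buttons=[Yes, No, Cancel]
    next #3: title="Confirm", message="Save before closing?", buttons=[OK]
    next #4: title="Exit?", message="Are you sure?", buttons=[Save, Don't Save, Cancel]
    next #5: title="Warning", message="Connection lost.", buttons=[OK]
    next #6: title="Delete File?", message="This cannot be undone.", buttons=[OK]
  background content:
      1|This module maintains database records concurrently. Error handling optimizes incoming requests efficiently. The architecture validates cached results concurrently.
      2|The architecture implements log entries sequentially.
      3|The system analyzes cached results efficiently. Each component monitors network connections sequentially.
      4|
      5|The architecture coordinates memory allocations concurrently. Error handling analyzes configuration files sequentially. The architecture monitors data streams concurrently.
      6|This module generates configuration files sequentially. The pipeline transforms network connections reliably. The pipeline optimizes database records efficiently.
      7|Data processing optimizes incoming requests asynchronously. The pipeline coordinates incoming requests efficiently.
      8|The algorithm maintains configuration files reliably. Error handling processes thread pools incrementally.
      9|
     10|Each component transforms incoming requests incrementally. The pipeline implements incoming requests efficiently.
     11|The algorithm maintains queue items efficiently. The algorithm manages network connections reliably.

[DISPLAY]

                                   
━━━━━━━━━━━━━━━━━━━━━━━━━━━━┓      
ialogModal                  ┃      
────────────────────────────┨      
is module maintains database┃      
e architecture implements lo┃      
e system analyzes cached res┃      
                            ┃      
┌────────────────────────┐ m┃      
│         Exit?          │ur┃      
│ This cannot be undone. │co┃      
│[Save]  Don't Save   Can│ig┃      
└────────────────────────┘  ┃      
ch component transforms inco┃      
e algorithm maintains queue ┃┓     
                            ┃┃     
                            ┃┨     
━━━━━━━━━━━━━━━━━━━━━━━━━━━━┛┃     
          ┃│  6 │  5 │  2 │  ┃     
          ┃├────┼────┼────┼──┃     
          ┃│  1 │ 14 │ 11 │  ┃     
          ┃├────┼────┼────┼──┃     
          ┃│  9 │  7 │ 12 │  ┃     


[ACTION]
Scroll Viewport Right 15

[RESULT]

                                   
━━━━━━━━━━━━━┓                     
             ┃                     
─────────────┨                     
ains database┃                     
implements lo┃                     
es cached res┃                     
             ┃                     
──────────┐ m┃                     
          │ur┃                     
e undone. │co┃                     
Save   Can│ig┃                     
──────────┘  ┃                     
ansforms inco┃                     
ntains queue ┃┓                    
             ┃┃                    
             ┃┨                    
━━━━━━━━━━━━━┛┃                    
 │  5 │  2 │  ┃                    
─┼────┼────┼──┃                    
 │ 14 │ 11 │  ┃                    
─┼────┼────┼──┃                    
 │  7 │ 12 │  ┃                    


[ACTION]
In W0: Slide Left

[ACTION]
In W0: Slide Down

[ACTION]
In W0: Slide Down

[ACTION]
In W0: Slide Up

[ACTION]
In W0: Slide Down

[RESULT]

                                   
━━━━━━━━━━━━━┓                     
             ┃                     
─────────────┨                     
ains database┃                     
implements lo┃                     
es cached res┃                     
             ┃                     
──────────┐ m┃                     
          │ur┃                     
e undone. │co┃                     
Save   Can│ig┃                     
──────────┘  ┃                     
ansforms inco┃                     
ntains queue ┃┓                    
             ┃┃                    
             ┃┨                    
━━━━━━━━━━━━━┛┃                    
 │  5 │  2 │  ┃                    
─┼────┼────┼──┃                    
 │    │ 11 │  ┃                    
─┼────┼────┼──┃                    
 │ 14 │ 12 │  ┃                    


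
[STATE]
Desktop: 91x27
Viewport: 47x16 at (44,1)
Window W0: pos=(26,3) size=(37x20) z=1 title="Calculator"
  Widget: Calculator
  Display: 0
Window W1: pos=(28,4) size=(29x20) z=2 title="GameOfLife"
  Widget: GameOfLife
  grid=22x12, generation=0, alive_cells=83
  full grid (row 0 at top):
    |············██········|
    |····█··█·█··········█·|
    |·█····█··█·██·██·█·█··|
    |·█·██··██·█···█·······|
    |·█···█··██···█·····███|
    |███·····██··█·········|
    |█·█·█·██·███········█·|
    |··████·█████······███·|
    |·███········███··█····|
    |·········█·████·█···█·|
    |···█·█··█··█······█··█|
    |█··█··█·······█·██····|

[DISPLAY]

                                               
                                               
━━━━━━━━━━━━━━━━━━┓                            
━━━━━━━━━━━━┓     ┃                            
            ┃─────┨                            
────────────┨    0┃                            
            ┃     ┃                            
·······     ┃     ┃                            
·····█·     ┃     ┃                            
█·█·█··     ┃     ┃                            
·······     ┃     ┃                            
····███     ┃     ┃                            
·······     ┃     ┃                            
·····█·     ┃     ┃                            
···███·     ┃     ┃                            
··█····     ┃     ┃                            


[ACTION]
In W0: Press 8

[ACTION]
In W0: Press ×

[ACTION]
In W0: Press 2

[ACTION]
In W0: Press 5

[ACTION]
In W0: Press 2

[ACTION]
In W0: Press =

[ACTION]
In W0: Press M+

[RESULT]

                                               
                                               
━━━━━━━━━━━━━━━━━━┓                            
━━━━━━━━━━━━┓     ┃                            
            ┃─────┨                            
────────────┨ 2016┃                            
            ┃     ┃                            
·······     ┃     ┃                            
·····█·     ┃     ┃                            
█·█·█··     ┃     ┃                            
·······     ┃     ┃                            
····███     ┃     ┃                            
·······     ┃     ┃                            
·····█·     ┃     ┃                            
···███·     ┃     ┃                            
··█····     ┃     ┃                            


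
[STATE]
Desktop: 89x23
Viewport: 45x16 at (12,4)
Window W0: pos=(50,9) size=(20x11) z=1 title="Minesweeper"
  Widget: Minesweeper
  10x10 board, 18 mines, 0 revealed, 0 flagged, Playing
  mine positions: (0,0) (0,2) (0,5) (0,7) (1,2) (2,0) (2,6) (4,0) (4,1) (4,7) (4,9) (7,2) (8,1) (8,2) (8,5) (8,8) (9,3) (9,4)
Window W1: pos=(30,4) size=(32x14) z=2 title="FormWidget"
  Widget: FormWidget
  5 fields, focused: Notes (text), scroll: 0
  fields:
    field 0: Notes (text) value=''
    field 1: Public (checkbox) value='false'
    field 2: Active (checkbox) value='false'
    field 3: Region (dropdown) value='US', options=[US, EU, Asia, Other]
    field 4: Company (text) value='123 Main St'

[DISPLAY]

                  ┏━━━━━━━━━━━━━━━━━━━━━━━━━━
                  ┃ FormWidget               
                  ┠──────────────────────────
                  ┃> Notes:      [           
                  ┃  Public:     [ ]         
                  ┃  Active:     [ ]         
                  ┃  Region:     [US         
                  ┃  Company:    [123 Main St
                  ┃                          
                  ┃                          
                  ┃                          
                  ┃                          
                  ┃                          
                  ┗━━━━━━━━━━━━━━━━━━━━━━━━━━
                                      ┃■■■■■■
                                      ┗━━━━━━


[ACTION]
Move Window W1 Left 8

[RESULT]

          ┏━━━━━━━━━━━━━━━━━━━━━━━━━━━━━━┓   
          ┃ FormWidget                   ┃   
          ┠──────────────────────────────┨   
          ┃> Notes:      [              ]┃   
          ┃  Public:     [ ]             ┃   
          ┃  Active:     [ ]             ┃━━━
          ┃  Region:     [US           ▼]┃nes
          ┃  Company:    [123 Main St   ]┃───
          ┃                              ┃■■■
          ┃                              ┃■■■
          ┃                              ┃■■■
          ┃                              ┃■■■
          ┃                              ┃■■■
          ┗━━━━━━━━━━━━━━━━━━━━━━━━━━━━━━┛■■■
                                      ┃■■■■■■
                                      ┗━━━━━━


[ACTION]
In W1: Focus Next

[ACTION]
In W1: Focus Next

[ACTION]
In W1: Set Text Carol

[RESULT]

          ┏━━━━━━━━━━━━━━━━━━━━━━━━━━━━━━┓   
          ┃ FormWidget                   ┃   
          ┠──────────────────────────────┨   
          ┃  Notes:      [              ]┃   
          ┃  Public:     [ ]             ┃   
          ┃> Active:     [ ]             ┃━━━
          ┃  Region:     [US           ▼]┃nes
          ┃  Company:    [123 Main St   ]┃───
          ┃                              ┃■■■
          ┃                              ┃■■■
          ┃                              ┃■■■
          ┃                              ┃■■■
          ┃                              ┃■■■
          ┗━━━━━━━━━━━━━━━━━━━━━━━━━━━━━━┛■■■
                                      ┃■■■■■■
                                      ┗━━━━━━
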